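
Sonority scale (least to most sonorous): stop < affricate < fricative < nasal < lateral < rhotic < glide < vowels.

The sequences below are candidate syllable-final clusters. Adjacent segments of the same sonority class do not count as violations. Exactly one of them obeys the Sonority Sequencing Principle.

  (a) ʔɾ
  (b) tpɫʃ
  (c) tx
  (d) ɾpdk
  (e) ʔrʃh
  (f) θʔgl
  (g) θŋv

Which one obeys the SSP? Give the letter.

(a) ʔɾ: profile 1-6 — violates.
(b) tpɫʃ: profile 1-1-5-3 — violates.
(c) tx: profile 1-3 — violates.
(d) ɾpdk: profile 6-1-1-1 — obeys.
(e) ʔrʃh: profile 1-6-3-3 — violates.
(f) θʔgl: profile 3-1-1-5 — violates.
(g) θŋv: profile 3-4-3 — violates.

d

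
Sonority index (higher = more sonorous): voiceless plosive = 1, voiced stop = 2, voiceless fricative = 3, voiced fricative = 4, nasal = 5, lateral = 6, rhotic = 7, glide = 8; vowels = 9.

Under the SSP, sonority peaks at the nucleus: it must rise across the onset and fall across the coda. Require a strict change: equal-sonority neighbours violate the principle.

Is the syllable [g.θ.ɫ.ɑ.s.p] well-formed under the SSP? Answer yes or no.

Onset: /g/ is a voiced stop (sonority 2), /θ/ is a voiceless fricative (sonority 3), /ɫ/ is a lateral (sonority 6); then the nucleus /ɑ/ (sonority 9).
Onset profile 2-3-6-9 — rises to the nucleus.
Coda: /s/ is a voiceless fricative (sonority 3), /p/ is a voiceless plosive (sonority 1).
Coda profile 9-3-1 — falls from the nucleus.

yes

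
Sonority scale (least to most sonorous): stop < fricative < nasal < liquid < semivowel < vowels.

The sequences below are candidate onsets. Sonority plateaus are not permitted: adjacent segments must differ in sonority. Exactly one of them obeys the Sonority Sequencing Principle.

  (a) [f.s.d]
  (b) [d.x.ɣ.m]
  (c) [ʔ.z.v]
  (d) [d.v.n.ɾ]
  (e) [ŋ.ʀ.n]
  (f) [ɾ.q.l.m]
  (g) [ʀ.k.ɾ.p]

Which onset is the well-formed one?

(a) 2-2-1 → violates
(b) 1-2-2-3 → violates
(c) 1-2-2 → violates
(d) 1-2-3-4 → obeys
(e) 3-4-3 → violates
(f) 4-1-4-3 → violates
(g) 4-1-4-1 → violates

d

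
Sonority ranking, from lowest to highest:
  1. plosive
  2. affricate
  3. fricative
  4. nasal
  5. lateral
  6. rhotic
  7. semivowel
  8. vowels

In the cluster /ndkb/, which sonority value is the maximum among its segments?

/n/ is a nasal (sonority 4).
/d/ is a plosive (sonority 1).
/k/ is a plosive (sonority 1).
/b/ is a plosive (sonority 1).
The maximum is 4.

4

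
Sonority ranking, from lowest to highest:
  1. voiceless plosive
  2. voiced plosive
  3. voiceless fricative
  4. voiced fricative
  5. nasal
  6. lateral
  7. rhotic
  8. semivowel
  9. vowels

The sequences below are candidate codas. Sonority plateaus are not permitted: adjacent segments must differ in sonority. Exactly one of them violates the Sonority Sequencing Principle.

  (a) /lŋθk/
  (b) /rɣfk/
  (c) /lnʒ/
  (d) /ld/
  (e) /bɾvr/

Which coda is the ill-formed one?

(a) /lŋθk/: profile 6-5-3-1 — obeys.
(b) /rɣfk/: profile 7-4-3-1 — obeys.
(c) /lnʒ/: profile 6-5-4 — obeys.
(d) /ld/: profile 6-2 — obeys.
(e) /bɾvr/: profile 2-7-4-7 — violates.

e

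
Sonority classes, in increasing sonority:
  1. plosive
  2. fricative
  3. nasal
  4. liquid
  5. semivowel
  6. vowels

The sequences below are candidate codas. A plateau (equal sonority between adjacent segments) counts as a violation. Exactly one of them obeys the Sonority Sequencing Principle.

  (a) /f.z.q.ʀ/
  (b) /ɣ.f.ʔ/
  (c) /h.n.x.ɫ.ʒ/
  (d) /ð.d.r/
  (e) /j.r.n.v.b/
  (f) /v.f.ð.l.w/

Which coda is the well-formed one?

(a) /f.z.q.ʀ/: profile 2-2-1-4 — violates.
(b) /ɣ.f.ʔ/: profile 2-2-1 — violates.
(c) /h.n.x.ɫ.ʒ/: profile 2-3-2-4-2 — violates.
(d) /ð.d.r/: profile 2-1-4 — violates.
(e) /j.r.n.v.b/: profile 5-4-3-2-1 — obeys.
(f) /v.f.ð.l.w/: profile 2-2-2-4-5 — violates.

e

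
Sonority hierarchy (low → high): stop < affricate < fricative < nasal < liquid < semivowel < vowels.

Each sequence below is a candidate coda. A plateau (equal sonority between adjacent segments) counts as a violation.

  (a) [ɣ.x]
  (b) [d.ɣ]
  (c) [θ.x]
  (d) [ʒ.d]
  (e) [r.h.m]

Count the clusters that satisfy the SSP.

(a) [ɣ.x]: profile 3-3 — violates.
(b) [d.ɣ]: profile 1-3 — violates.
(c) [θ.x]: profile 3-3 — violates.
(d) [ʒ.d]: profile 3-1 — obeys.
(e) [r.h.m]: profile 5-3-4 — violates.

1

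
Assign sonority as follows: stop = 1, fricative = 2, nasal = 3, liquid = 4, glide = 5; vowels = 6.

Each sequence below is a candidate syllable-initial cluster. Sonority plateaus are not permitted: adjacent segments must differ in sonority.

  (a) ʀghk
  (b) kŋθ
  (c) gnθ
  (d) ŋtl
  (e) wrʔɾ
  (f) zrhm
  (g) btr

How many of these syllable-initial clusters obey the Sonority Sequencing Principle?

0

(a) 4-1-2-1 → violates
(b) 1-3-2 → violates
(c) 1-3-2 → violates
(d) 3-1-4 → violates
(e) 5-4-1-4 → violates
(f) 2-4-2-3 → violates
(g) 1-1-4 → violates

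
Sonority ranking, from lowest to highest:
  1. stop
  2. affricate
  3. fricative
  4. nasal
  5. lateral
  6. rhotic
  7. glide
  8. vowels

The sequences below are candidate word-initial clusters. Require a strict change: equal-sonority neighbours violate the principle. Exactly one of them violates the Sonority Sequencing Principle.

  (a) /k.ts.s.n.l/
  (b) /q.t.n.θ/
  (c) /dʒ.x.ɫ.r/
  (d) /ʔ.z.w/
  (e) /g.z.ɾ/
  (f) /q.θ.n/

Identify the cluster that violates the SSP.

b

(a) sonority 1-2-3-4-5: well-formed.
(b) sonority 1-1-4-3: ill-formed.
(c) sonority 2-3-5-6: well-formed.
(d) sonority 1-3-7: well-formed.
(e) sonority 1-3-6: well-formed.
(f) sonority 1-3-4: well-formed.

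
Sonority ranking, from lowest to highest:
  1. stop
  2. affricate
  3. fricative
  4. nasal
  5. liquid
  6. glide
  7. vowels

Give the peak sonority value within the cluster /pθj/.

6

/p/ — stop, sonority 1.
/θ/ — fricative, sonority 3.
/j/ — glide, sonority 6.
The maximum is 6.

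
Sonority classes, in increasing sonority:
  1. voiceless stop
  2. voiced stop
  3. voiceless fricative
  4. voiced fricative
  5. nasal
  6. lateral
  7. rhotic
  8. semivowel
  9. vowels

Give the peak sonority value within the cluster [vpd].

/v/ is a voiced fricative (sonority 4).
/p/ is a voiceless stop (sonority 1).
/d/ is a voiced stop (sonority 2).
The maximum is 4.

4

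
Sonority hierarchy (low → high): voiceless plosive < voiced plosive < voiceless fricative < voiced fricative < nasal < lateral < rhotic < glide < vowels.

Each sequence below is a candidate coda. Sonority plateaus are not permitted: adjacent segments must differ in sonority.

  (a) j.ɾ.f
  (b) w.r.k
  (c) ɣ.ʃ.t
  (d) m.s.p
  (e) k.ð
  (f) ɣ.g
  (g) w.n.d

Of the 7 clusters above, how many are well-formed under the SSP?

(a) sonority 8-7-3: well-formed.
(b) sonority 8-7-1: well-formed.
(c) sonority 4-3-1: well-formed.
(d) sonority 5-3-1: well-formed.
(e) sonority 1-4: ill-formed.
(f) sonority 4-2: well-formed.
(g) sonority 8-5-2: well-formed.

6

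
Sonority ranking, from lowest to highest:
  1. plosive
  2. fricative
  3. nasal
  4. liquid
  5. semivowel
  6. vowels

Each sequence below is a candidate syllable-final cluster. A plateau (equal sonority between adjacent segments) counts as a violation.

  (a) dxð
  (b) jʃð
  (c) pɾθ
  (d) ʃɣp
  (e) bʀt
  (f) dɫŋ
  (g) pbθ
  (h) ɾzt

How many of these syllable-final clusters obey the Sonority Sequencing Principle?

1

(a) dxð: profile 1-2-2 — violates.
(b) jʃð: profile 5-2-2 — violates.
(c) pɾθ: profile 1-4-2 — violates.
(d) ʃɣp: profile 2-2-1 — violates.
(e) bʀt: profile 1-4-1 — violates.
(f) dɫŋ: profile 1-4-3 — violates.
(g) pbθ: profile 1-1-2 — violates.
(h) ɾzt: profile 4-2-1 — obeys.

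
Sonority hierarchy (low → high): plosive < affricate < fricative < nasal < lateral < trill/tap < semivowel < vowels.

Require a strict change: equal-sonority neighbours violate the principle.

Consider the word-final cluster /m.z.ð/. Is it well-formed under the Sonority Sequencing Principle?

no

/m/: nasal = 4.
/z/: fricative = 3.
/ð/: fricative = 3.
The profile is 4-3-3. Between /z/ (3) and /ð/ (3) sonority does not fall, so the cluster violates the SSP.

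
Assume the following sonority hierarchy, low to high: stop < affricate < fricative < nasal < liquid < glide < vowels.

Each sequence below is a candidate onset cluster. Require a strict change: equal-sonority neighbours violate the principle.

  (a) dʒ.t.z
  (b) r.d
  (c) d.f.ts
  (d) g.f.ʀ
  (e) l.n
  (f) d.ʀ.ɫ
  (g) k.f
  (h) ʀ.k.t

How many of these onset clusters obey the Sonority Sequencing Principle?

(a) 2-1-3 → violates
(b) 5-1 → violates
(c) 1-3-2 → violates
(d) 1-3-5 → obeys
(e) 5-4 → violates
(f) 1-5-5 → violates
(g) 1-3 → obeys
(h) 5-1-1 → violates

2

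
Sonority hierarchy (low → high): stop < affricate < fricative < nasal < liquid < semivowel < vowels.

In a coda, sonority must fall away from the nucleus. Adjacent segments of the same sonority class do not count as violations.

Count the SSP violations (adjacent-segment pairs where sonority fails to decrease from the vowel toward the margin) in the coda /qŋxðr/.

2

/q/ is a stop (sonority 1).
/ŋ/ is a nasal (sonority 4).
/x/ is a fricative (sonority 3).
/ð/ is a fricative (sonority 3).
/r/ is a liquid (sonority 5).
/q/→/ŋ/: 1→4 (does not fall) — violation.
/ŋ/→/x/: 4→3 (falls) — ok.
/x/→/ð/: 3→3 (plateau, allowed) — ok.
/ð/→/r/: 3→5 (does not fall) — violation.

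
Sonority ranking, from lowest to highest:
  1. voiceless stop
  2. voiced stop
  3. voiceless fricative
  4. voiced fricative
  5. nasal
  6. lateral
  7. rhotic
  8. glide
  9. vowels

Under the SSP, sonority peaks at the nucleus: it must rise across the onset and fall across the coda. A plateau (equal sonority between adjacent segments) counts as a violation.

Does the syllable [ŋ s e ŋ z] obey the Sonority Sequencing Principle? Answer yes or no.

Onset: /ŋ/ is a nasal (sonority 5), /s/ is a voiceless fricative (sonority 3); then the nucleus /e/ (sonority 9).
Onset profile 5-3-9 — does not strictly rise throughout.
Coda: /ŋ/ is a nasal (sonority 5), /z/ is a voiced fricative (sonority 4).
Coda profile 9-5-4 — falls from the nucleus.

no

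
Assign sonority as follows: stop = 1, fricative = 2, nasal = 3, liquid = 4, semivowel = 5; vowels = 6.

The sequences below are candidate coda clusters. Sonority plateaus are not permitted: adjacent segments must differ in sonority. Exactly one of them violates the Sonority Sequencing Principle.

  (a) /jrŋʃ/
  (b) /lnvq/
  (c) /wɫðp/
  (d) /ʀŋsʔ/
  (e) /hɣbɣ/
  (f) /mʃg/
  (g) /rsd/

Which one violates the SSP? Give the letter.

(a) sonority 5-4-3-2: well-formed.
(b) sonority 4-3-2-1: well-formed.
(c) sonority 5-4-2-1: well-formed.
(d) sonority 4-3-2-1: well-formed.
(e) sonority 2-2-1-2: ill-formed.
(f) sonority 3-2-1: well-formed.
(g) sonority 4-2-1: well-formed.

e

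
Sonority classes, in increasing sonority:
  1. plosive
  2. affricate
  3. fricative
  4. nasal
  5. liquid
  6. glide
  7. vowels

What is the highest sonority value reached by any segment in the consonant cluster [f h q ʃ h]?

/f/ is a fricative (sonority 3).
/h/ is a fricative (sonority 3).
/q/ is a plosive (sonority 1).
/ʃ/ is a fricative (sonority 3).
/h/ is a fricative (sonority 3).
The maximum is 3.

3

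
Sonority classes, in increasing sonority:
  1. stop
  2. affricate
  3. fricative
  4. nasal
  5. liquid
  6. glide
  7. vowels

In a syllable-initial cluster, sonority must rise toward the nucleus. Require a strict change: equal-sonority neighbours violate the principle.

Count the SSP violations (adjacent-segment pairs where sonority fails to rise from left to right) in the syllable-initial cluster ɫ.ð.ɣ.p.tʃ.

/ɫ/ — liquid, sonority 5.
/ð/ — fricative, sonority 3.
/ɣ/ — fricative, sonority 3.
/p/ — stop, sonority 1.
/tʃ/ — affricate, sonority 2.
/ɫ/→/ð/: 5→3 (does not rise) — violation.
/ð/→/ɣ/: 3→3 (plateau) — violation.
/ɣ/→/p/: 3→1 (does not rise) — violation.
/p/→/tʃ/: 1→2 (rises) — ok.

3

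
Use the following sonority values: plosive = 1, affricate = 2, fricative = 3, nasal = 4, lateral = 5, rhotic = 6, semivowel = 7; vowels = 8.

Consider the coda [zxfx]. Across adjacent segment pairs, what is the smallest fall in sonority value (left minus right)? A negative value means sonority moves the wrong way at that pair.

0

/z/ — fricative, sonority 3.
/x/ — fricative, sonority 3.
/f/ — fricative, sonority 3.
/x/ — fricative, sonority 3.
/z/→/x/: change +0.
/x/→/f/: change +0.
/f/→/x/: change +0.
Minimum = 0.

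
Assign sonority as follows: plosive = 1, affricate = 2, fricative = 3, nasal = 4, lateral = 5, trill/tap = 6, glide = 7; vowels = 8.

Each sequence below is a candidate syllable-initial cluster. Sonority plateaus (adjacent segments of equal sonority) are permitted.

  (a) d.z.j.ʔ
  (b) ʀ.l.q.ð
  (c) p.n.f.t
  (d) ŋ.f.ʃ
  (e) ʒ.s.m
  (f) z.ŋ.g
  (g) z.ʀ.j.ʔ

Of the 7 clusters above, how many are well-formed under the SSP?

1

(a) 1-3-7-1 → violates
(b) 6-5-1-3 → violates
(c) 1-4-3-1 → violates
(d) 4-3-3 → violates
(e) 3-3-4 → obeys
(f) 3-4-1 → violates
(g) 3-6-7-1 → violates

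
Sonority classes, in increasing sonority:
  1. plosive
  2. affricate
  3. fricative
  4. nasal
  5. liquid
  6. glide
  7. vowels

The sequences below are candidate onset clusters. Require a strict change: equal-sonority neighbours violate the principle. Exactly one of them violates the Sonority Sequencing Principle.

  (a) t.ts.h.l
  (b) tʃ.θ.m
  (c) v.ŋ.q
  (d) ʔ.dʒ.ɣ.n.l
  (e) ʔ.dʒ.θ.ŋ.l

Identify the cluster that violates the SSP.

(a) 1-2-3-5 → obeys
(b) 2-3-4 → obeys
(c) 3-4-1 → violates
(d) 1-2-3-4-5 → obeys
(e) 1-2-3-4-5 → obeys

c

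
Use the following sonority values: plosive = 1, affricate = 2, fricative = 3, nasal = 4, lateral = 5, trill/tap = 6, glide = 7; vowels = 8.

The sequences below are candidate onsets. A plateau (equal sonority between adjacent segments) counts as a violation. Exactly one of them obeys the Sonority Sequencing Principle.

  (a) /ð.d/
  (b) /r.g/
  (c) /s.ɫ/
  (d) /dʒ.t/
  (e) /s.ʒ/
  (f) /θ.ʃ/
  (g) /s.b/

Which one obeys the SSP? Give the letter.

c

(a) sonority 3-1: ill-formed.
(b) sonority 6-1: ill-formed.
(c) sonority 3-5: well-formed.
(d) sonority 2-1: ill-formed.
(e) sonority 3-3: ill-formed.
(f) sonority 3-3: ill-formed.
(g) sonority 3-1: ill-formed.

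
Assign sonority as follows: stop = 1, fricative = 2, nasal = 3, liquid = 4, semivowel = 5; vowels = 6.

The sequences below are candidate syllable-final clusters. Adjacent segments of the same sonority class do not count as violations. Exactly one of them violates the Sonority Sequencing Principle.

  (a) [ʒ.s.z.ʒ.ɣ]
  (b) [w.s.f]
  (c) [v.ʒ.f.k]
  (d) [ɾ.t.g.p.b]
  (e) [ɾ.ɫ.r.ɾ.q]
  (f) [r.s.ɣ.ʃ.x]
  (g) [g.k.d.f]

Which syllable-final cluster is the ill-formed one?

g

(a) [ʒ.s.z.ʒ.ɣ]: profile 2-2-2-2-2 — obeys.
(b) [w.s.f]: profile 5-2-2 — obeys.
(c) [v.ʒ.f.k]: profile 2-2-2-1 — obeys.
(d) [ɾ.t.g.p.b]: profile 4-1-1-1-1 — obeys.
(e) [ɾ.ɫ.r.ɾ.q]: profile 4-4-4-4-1 — obeys.
(f) [r.s.ɣ.ʃ.x]: profile 4-2-2-2-2 — obeys.
(g) [g.k.d.f]: profile 1-1-1-2 — violates.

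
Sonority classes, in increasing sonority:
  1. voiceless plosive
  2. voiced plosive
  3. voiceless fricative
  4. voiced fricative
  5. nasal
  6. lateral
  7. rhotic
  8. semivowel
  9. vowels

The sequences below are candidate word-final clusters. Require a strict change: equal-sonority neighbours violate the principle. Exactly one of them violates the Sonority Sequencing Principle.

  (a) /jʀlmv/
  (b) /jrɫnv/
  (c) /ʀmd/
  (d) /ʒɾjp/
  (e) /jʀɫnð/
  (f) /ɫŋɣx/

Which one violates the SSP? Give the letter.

(a) sonority 8-7-6-5-4: well-formed.
(b) sonority 8-7-6-5-4: well-formed.
(c) sonority 7-5-2: well-formed.
(d) sonority 4-7-8-1: ill-formed.
(e) sonority 8-7-6-5-4: well-formed.
(f) sonority 6-5-4-3: well-formed.

d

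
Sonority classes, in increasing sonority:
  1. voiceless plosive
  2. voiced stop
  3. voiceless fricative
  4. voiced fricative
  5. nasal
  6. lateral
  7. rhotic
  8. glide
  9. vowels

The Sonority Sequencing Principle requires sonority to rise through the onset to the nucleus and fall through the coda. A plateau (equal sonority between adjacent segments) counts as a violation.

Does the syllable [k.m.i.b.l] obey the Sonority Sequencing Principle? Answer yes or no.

no

Onset: /k/ is a voiceless plosive (sonority 1), /m/ is a nasal (sonority 5); then the nucleus /i/ (sonority 9).
Onset profile 1-5-9 — rises to the nucleus.
Coda: /b/ is a voiced stop (sonority 2), /l/ is a lateral (sonority 6).
Coda profile 9-2-6 — does not strictly fall throughout.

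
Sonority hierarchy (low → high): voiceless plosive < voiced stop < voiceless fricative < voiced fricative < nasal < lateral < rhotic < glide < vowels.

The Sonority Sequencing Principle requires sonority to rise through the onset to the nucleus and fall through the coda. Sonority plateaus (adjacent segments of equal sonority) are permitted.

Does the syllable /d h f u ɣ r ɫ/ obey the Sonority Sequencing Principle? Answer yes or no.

no

Onset: /d/ is a voiced stop (sonority 2), /h/ is a voiceless fricative (sonority 3), /f/ is a voiceless fricative (sonority 3); then the nucleus /u/ (sonority 9).
Onset profile 2-3-3-9 — rises to the nucleus.
Coda: /ɣ/ is a voiced fricative (sonority 4), /r/ is a rhotic (sonority 7), /ɫ/ is a lateral (sonority 6).
Coda profile 9-4-7-6 — does not fall throughout.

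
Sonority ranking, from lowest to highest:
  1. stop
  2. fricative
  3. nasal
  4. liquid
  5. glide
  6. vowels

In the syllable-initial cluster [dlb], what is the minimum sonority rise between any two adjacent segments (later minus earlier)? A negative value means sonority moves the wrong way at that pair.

/d/: stop = 1.
/l/: liquid = 4.
/b/: stop = 1.
/d/→/l/: change +3.
/l/→/b/: change -3.
Minimum = -3.

-3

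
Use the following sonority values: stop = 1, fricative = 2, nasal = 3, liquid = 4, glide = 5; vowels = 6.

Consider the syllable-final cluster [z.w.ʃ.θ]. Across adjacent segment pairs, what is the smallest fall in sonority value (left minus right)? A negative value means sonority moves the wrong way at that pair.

/z/ — fricative, sonority 2.
/w/ — glide, sonority 5.
/ʃ/ — fricative, sonority 2.
/θ/ — fricative, sonority 2.
/z/→/w/: change -3.
/w/→/ʃ/: change +3.
/ʃ/→/θ/: change +0.
Minimum = -3.

-3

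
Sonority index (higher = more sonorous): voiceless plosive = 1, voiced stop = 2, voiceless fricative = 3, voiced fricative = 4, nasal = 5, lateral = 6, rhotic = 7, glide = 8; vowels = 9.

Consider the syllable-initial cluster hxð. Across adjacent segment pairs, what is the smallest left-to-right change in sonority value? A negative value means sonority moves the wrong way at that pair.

0

/h/: voiceless fricative = 3.
/x/: voiceless fricative = 3.
/ð/: voiced fricative = 4.
/h/→/x/: change +0.
/x/→/ð/: change +1.
Minimum = 0.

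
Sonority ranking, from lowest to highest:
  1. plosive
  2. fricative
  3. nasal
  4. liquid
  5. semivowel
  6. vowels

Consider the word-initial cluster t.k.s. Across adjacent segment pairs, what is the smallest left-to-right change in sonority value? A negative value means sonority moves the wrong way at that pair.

/t/ — plosive, sonority 1.
/k/ — plosive, sonority 1.
/s/ — fricative, sonority 2.
/t/→/k/: change +0.
/k/→/s/: change +1.
Minimum = 0.

0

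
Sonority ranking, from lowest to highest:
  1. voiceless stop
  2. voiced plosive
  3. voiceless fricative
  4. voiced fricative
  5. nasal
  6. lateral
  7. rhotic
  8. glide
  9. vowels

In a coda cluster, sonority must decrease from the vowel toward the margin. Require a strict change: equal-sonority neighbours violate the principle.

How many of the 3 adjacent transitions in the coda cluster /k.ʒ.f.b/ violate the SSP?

1

/k/ is a voiceless stop (sonority 1).
/ʒ/ is a voiced fricative (sonority 4).
/f/ is a voiceless fricative (sonority 3).
/b/ is a voiced plosive (sonority 2).
/k/→/ʒ/: 1→4 (does not fall) — violation.
/ʒ/→/f/: 4→3 (falls) — ok.
/f/→/b/: 3→2 (falls) — ok.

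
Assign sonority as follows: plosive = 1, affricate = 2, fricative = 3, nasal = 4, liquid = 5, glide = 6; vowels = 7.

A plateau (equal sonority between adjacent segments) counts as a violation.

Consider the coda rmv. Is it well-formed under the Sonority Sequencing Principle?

/r/ — liquid, sonority 5.
/m/ — nasal, sonority 4.
/v/ — fricative, sonority 3.
The profile 5-4-3 strictly falls, so the coda satisfies the SSP.

yes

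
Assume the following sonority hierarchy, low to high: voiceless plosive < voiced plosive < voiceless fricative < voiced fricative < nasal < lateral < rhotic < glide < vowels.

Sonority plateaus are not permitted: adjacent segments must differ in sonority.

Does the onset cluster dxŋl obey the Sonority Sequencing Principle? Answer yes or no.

/d/: voiced plosive = 2.
/x/: voiceless fricative = 3.
/ŋ/: nasal = 5.
/l/: lateral = 6.
The profile 2-3-5-6 strictly rises, so the onset cluster satisfies the SSP.

yes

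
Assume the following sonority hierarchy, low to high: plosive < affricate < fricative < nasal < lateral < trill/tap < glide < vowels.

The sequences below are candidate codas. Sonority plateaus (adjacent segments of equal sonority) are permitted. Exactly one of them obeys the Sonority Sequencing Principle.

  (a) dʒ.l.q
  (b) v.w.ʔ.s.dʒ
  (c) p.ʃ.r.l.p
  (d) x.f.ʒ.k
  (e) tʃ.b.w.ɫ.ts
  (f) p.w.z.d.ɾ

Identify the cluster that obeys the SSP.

(a) dʒ.l.q: profile 2-5-1 — violates.
(b) v.w.ʔ.s.dʒ: profile 3-7-1-3-2 — violates.
(c) p.ʃ.r.l.p: profile 1-3-6-5-1 — violates.
(d) x.f.ʒ.k: profile 3-3-3-1 — obeys.
(e) tʃ.b.w.ɫ.ts: profile 2-1-7-5-2 — violates.
(f) p.w.z.d.ɾ: profile 1-7-3-1-6 — violates.

d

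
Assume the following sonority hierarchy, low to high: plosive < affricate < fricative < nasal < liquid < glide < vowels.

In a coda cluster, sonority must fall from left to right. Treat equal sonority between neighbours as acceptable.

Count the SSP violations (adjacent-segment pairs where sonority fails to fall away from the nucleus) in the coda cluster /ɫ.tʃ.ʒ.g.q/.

1

/ɫ/: liquid = 5.
/tʃ/: affricate = 2.
/ʒ/: fricative = 3.
/g/: plosive = 1.
/q/: plosive = 1.
/ɫ/→/tʃ/: 5→2 (falls) — ok.
/tʃ/→/ʒ/: 2→3 (does not fall) — violation.
/ʒ/→/g/: 3→1 (falls) — ok.
/g/→/q/: 1→1 (plateau, allowed) — ok.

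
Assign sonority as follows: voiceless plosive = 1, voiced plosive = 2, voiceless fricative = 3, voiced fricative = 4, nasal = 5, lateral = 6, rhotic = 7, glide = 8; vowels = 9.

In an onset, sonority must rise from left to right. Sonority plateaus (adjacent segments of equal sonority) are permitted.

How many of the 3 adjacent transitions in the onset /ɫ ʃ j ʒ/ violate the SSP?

2

/ɫ/ — lateral, sonority 6.
/ʃ/ — voiceless fricative, sonority 3.
/j/ — glide, sonority 8.
/ʒ/ — voiced fricative, sonority 4.
/ɫ/→/ʃ/: 6→3 (does not rise) — violation.
/ʃ/→/j/: 3→8 (rises) — ok.
/j/→/ʒ/: 8→4 (does not rise) — violation.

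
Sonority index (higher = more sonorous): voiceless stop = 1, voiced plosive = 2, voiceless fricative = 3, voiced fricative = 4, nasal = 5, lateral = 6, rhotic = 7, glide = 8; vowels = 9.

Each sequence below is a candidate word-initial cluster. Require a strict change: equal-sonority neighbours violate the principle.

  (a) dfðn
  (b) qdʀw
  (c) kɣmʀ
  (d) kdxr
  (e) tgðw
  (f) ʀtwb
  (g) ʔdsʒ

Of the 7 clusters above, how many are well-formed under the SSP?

(a) sonority 2-3-4-5: well-formed.
(b) sonority 1-2-7-8: well-formed.
(c) sonority 1-4-5-7: well-formed.
(d) sonority 1-2-3-7: well-formed.
(e) sonority 1-2-4-8: well-formed.
(f) sonority 7-1-8-2: ill-formed.
(g) sonority 1-2-3-4: well-formed.

6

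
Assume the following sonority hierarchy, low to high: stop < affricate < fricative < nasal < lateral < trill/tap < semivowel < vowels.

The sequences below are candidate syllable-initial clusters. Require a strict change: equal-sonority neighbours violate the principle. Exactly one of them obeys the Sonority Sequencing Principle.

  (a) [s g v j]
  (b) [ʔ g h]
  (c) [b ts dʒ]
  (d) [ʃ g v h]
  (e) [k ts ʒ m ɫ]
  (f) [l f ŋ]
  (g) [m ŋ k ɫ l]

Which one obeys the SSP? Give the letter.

(a) sonority 3-1-3-7: ill-formed.
(b) sonority 1-1-3: ill-formed.
(c) sonority 1-2-2: ill-formed.
(d) sonority 3-1-3-3: ill-formed.
(e) sonority 1-2-3-4-5: well-formed.
(f) sonority 5-3-4: ill-formed.
(g) sonority 4-4-1-5-5: ill-formed.

e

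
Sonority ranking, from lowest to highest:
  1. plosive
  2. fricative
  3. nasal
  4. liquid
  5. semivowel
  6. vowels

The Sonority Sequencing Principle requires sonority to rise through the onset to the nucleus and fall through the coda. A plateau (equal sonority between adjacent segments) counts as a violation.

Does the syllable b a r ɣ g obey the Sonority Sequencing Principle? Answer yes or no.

Onset: /b/ is a plosive (sonority 1); then the nucleus /a/ (sonority 6).
Onset profile 1-6 — rises to the nucleus.
Coda: /r/ is a liquid (sonority 4), /ɣ/ is a fricative (sonority 2), /g/ is a plosive (sonority 1).
Coda profile 6-4-2-1 — falls from the nucleus.

yes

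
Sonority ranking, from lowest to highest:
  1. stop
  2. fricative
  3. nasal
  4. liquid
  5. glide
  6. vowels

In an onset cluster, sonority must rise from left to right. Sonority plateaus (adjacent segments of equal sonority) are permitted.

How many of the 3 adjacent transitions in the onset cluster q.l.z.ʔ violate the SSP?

2

/q/ is a stop (sonority 1).
/l/ is a liquid (sonority 4).
/z/ is a fricative (sonority 2).
/ʔ/ is a stop (sonority 1).
/q/→/l/: 1→4 (rises) — ok.
/l/→/z/: 4→2 (does not rise) — violation.
/z/→/ʔ/: 2→1 (does not rise) — violation.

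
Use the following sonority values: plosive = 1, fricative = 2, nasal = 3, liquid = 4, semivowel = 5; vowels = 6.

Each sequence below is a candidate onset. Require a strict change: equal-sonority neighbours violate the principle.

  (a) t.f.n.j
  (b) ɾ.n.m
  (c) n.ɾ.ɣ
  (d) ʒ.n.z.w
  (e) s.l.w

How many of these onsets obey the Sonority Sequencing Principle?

2

(a) sonority 1-2-3-5: well-formed.
(b) sonority 4-3-3: ill-formed.
(c) sonority 3-4-2: ill-formed.
(d) sonority 2-3-2-5: ill-formed.
(e) sonority 2-4-5: well-formed.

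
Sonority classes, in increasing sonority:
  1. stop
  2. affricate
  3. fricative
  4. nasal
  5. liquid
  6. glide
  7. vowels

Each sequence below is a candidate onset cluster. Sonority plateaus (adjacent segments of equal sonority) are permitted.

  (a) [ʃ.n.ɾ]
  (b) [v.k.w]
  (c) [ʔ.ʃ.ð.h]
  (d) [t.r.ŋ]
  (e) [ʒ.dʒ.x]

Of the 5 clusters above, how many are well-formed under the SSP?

2

(a) 3-4-5 → obeys
(b) 3-1-6 → violates
(c) 1-3-3-3 → obeys
(d) 1-5-4 → violates
(e) 3-2-3 → violates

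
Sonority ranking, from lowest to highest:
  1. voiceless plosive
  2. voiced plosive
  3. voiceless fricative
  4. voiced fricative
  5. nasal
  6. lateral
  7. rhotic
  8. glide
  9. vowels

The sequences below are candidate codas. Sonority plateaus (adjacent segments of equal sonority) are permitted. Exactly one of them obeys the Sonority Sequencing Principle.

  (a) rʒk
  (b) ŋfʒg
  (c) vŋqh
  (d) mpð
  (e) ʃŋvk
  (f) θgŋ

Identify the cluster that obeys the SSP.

a

(a) sonority 7-4-1: well-formed.
(b) sonority 5-3-4-2: ill-formed.
(c) sonority 4-5-1-3: ill-formed.
(d) sonority 5-1-4: ill-formed.
(e) sonority 3-5-4-1: ill-formed.
(f) sonority 3-2-5: ill-formed.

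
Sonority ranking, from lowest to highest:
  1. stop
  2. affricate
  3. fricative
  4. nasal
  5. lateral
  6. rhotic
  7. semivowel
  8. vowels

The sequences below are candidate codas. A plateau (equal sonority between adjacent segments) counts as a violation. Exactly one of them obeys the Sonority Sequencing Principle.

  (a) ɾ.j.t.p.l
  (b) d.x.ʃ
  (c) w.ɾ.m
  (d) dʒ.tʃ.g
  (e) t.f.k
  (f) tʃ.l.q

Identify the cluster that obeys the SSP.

c

(a) 6-7-1-1-5 → violates
(b) 1-3-3 → violates
(c) 7-6-4 → obeys
(d) 2-2-1 → violates
(e) 1-3-1 → violates
(f) 2-5-1 → violates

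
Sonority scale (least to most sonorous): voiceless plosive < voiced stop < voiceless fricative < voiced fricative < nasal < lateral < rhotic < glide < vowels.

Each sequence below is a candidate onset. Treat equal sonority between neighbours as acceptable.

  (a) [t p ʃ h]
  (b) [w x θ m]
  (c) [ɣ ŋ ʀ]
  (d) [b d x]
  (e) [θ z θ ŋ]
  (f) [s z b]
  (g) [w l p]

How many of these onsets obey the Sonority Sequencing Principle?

3

(a) 1-1-3-3 → obeys
(b) 8-3-3-5 → violates
(c) 4-5-7 → obeys
(d) 2-2-3 → obeys
(e) 3-4-3-5 → violates
(f) 3-4-2 → violates
(g) 8-6-1 → violates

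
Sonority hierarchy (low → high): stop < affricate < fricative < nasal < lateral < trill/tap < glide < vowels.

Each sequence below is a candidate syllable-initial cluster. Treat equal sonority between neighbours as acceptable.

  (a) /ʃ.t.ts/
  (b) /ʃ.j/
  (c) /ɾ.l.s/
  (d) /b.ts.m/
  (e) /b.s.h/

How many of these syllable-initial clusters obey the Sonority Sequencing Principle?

(a) sonority 3-1-2: ill-formed.
(b) sonority 3-7: well-formed.
(c) sonority 6-5-3: ill-formed.
(d) sonority 1-2-4: well-formed.
(e) sonority 1-3-3: well-formed.

3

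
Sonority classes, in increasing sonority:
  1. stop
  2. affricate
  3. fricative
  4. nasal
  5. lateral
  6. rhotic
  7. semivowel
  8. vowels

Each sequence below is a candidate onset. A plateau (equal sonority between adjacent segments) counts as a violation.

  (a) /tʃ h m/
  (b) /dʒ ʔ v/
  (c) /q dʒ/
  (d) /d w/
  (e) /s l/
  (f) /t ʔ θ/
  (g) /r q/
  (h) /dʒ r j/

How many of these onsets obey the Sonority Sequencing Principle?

(a) /tʃ h m/: profile 2-3-4 — obeys.
(b) /dʒ ʔ v/: profile 2-1-3 — violates.
(c) /q dʒ/: profile 1-2 — obeys.
(d) /d w/: profile 1-7 — obeys.
(e) /s l/: profile 3-5 — obeys.
(f) /t ʔ θ/: profile 1-1-3 — violates.
(g) /r q/: profile 6-1 — violates.
(h) /dʒ r j/: profile 2-6-7 — obeys.

5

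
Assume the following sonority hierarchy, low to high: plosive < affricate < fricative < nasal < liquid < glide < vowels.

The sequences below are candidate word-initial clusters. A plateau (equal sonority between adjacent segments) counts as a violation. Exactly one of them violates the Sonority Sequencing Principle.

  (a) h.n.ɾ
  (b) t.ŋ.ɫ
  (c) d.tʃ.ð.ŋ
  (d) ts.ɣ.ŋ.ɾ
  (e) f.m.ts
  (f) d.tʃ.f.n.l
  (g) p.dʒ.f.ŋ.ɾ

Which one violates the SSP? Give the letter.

e

(a) h.n.ɾ: profile 3-4-5 — obeys.
(b) t.ŋ.ɫ: profile 1-4-5 — obeys.
(c) d.tʃ.ð.ŋ: profile 1-2-3-4 — obeys.
(d) ts.ɣ.ŋ.ɾ: profile 2-3-4-5 — obeys.
(e) f.m.ts: profile 3-4-2 — violates.
(f) d.tʃ.f.n.l: profile 1-2-3-4-5 — obeys.
(g) p.dʒ.f.ŋ.ɾ: profile 1-2-3-4-5 — obeys.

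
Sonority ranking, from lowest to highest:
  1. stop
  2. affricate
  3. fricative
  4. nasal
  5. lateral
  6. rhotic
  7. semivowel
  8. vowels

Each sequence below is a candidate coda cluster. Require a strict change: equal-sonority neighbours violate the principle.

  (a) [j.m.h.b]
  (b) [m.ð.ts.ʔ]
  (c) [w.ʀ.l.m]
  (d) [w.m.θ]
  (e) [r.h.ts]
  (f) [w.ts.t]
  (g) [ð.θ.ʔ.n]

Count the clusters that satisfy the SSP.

(a) sonority 7-4-3-1: well-formed.
(b) sonority 4-3-2-1: well-formed.
(c) sonority 7-6-5-4: well-formed.
(d) sonority 7-4-3: well-formed.
(e) sonority 6-3-2: well-formed.
(f) sonority 7-2-1: well-formed.
(g) sonority 3-3-1-4: ill-formed.

6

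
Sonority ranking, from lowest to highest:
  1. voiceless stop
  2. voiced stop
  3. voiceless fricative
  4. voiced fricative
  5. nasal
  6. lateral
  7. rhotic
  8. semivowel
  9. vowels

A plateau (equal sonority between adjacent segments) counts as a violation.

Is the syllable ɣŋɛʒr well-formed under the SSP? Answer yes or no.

no

Onset: /ɣ/ is a voiced fricative (sonority 4), /ŋ/ is a nasal (sonority 5); then the nucleus /ɛ/ (sonority 9).
Onset profile 4-5-9 — rises to the nucleus.
Coda: /ʒ/ is a voiced fricative (sonority 4), /r/ is a rhotic (sonority 7).
Coda profile 9-4-7 — does not strictly fall throughout.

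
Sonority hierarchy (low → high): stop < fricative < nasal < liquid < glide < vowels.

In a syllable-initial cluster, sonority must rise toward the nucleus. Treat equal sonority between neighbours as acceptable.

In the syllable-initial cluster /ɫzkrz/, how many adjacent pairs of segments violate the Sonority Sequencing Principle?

/ɫ/: liquid = 4.
/z/: fricative = 2.
/k/: stop = 1.
/r/: liquid = 4.
/z/: fricative = 2.
/ɫ/→/z/: 4→2 (does not rise) — violation.
/z/→/k/: 2→1 (does not rise) — violation.
/k/→/r/: 1→4 (rises) — ok.
/r/→/z/: 4→2 (does not rise) — violation.

3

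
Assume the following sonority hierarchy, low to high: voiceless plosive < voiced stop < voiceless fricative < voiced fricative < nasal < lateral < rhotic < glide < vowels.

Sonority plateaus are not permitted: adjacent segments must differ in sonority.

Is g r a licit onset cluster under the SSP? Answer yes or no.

yes

/g/: voiced stop = 2.
/r/: rhotic = 7.
The profile 2-7 strictly rises, so the onset cluster satisfies the SSP.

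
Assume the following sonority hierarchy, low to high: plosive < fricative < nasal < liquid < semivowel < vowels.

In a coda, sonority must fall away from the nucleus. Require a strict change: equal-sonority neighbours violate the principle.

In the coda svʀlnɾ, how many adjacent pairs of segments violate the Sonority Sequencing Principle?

/s/ — fricative, sonority 2.
/v/ — fricative, sonority 2.
/ʀ/ — liquid, sonority 4.
/l/ — liquid, sonority 4.
/n/ — nasal, sonority 3.
/ɾ/ — liquid, sonority 4.
/s/→/v/: 2→2 (plateau) — violation.
/v/→/ʀ/: 2→4 (does not fall) — violation.
/ʀ/→/l/: 4→4 (plateau) — violation.
/l/→/n/: 4→3 (falls) — ok.
/n/→/ɾ/: 3→4 (does not fall) — violation.

4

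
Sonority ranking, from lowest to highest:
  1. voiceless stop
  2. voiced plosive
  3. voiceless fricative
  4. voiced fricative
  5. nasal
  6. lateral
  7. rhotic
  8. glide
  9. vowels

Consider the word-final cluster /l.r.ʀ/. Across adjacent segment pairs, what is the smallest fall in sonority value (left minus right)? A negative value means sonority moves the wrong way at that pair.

-1

/l/ is a lateral (sonority 6).
/r/ is a rhotic (sonority 7).
/ʀ/ is a rhotic (sonority 7).
/l/→/r/: change -1.
/r/→/ʀ/: change +0.
Minimum = -1.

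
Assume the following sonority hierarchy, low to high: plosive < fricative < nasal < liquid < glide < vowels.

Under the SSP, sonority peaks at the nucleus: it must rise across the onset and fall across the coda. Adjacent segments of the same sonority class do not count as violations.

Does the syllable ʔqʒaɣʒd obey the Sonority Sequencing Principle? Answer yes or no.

yes

Onset: /ʔ/ is a plosive (sonority 1), /q/ is a plosive (sonority 1), /ʒ/ is a fricative (sonority 2); then the nucleus /a/ (sonority 6).
Onset profile 1-1-2-6 — rises to the nucleus.
Coda: /ɣ/ is a fricative (sonority 2), /ʒ/ is a fricative (sonority 2), /d/ is a plosive (sonority 1).
Coda profile 6-2-2-1 — falls from the nucleus.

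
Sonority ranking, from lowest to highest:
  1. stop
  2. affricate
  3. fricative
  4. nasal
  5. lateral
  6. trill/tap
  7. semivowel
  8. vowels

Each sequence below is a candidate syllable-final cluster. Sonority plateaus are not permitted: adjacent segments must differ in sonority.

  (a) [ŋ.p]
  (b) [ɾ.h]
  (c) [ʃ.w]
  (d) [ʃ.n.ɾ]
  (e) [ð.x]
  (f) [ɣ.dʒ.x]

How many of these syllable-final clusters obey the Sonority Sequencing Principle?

(a) [ŋ.p]: profile 4-1 — obeys.
(b) [ɾ.h]: profile 6-3 — obeys.
(c) [ʃ.w]: profile 3-7 — violates.
(d) [ʃ.n.ɾ]: profile 3-4-6 — violates.
(e) [ð.x]: profile 3-3 — violates.
(f) [ɣ.dʒ.x]: profile 3-2-3 — violates.

2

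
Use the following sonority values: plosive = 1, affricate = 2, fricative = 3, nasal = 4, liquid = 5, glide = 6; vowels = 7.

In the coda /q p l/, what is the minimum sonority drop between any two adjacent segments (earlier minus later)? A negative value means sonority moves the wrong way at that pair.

/q/ is a plosive (sonority 1).
/p/ is a plosive (sonority 1).
/l/ is a liquid (sonority 5).
/q/→/p/: change +0.
/p/→/l/: change -4.
Minimum = -4.

-4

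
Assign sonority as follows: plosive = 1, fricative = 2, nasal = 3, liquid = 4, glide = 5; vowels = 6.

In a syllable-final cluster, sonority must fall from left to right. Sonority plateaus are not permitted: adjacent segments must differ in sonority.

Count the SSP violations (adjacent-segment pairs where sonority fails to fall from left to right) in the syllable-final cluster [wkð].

1

/w/ — glide, sonority 5.
/k/ — plosive, sonority 1.
/ð/ — fricative, sonority 2.
/w/→/k/: 5→1 (falls) — ok.
/k/→/ð/: 1→2 (does not fall) — violation.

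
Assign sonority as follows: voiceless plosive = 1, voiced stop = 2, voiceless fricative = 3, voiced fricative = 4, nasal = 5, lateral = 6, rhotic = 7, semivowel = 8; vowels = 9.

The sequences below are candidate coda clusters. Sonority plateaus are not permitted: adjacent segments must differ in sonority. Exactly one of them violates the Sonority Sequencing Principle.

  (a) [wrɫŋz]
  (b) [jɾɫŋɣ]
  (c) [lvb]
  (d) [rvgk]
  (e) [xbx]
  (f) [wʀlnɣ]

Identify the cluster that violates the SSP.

e

(a) sonority 8-7-6-5-4: well-formed.
(b) sonority 8-7-6-5-4: well-formed.
(c) sonority 6-4-2: well-formed.
(d) sonority 7-4-2-1: well-formed.
(e) sonority 3-2-3: ill-formed.
(f) sonority 8-7-6-5-4: well-formed.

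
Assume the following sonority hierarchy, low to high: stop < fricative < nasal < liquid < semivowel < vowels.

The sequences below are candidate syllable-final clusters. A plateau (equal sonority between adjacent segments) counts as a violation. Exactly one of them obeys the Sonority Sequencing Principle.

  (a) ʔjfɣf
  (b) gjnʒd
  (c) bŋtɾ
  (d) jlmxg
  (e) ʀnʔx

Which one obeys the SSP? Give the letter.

(a) 1-5-2-2-2 → violates
(b) 1-5-3-2-1 → violates
(c) 1-3-1-4 → violates
(d) 5-4-3-2-1 → obeys
(e) 4-3-1-2 → violates

d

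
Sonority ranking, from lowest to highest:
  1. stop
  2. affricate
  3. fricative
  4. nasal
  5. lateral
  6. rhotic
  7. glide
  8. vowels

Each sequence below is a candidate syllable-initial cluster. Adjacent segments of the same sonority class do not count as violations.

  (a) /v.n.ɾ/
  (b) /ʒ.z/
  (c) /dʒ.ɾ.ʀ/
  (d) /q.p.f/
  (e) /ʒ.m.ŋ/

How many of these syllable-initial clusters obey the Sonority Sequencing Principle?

(a) sonority 3-4-6: well-formed.
(b) sonority 3-3: well-formed.
(c) sonority 2-6-6: well-formed.
(d) sonority 1-1-3: well-formed.
(e) sonority 3-4-4: well-formed.

5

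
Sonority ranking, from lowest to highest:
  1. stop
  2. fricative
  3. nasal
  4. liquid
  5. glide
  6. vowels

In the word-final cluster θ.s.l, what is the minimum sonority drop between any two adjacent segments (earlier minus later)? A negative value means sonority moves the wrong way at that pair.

-2

/θ/: fricative = 2.
/s/: fricative = 2.
/l/: liquid = 4.
/θ/→/s/: change +0.
/s/→/l/: change -2.
Minimum = -2.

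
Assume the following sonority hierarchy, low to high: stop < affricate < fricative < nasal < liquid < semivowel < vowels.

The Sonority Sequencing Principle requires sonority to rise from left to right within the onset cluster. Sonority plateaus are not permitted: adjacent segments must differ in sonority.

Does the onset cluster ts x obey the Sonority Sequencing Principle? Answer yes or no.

/ts/ is an affricate (sonority 2).
/x/ is a fricative (sonority 3).
The profile 2-3 strictly rises, so the onset cluster satisfies the SSP.

yes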